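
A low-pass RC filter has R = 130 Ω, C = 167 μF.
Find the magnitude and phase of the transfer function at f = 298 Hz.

Step 1 — Angular frequency: ω = 2π·298 = 1872 rad/s.
Step 2 — Transfer function: H(jω) = 1/(1 + jωRC).
Step 3 — Denominator: 1 + jωRC = 1 + j·1872·130·0.000167 = 1 + j40.65.
Step 4 — H = 0.0006048 - j0.02459.
Step 5 — Magnitude: |H| = 0.02459 (-32.2 dB); phase: φ = -88.6°.

|H| = 0.02459 (-32.2 dB), φ = -88.6°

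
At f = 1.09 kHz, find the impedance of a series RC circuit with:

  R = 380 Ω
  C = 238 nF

Step 1 — Angular frequency: ω = 2π·f = 2π·1090 = 6849 rad/s.
Step 2 — Component impedances:
  R: Z = R = 380 Ω
  C: Z = 1/(jωC) = -j/(ω·C) = 0 - j613.5 Ω
Step 3 — Series combination: Z_total = R + C = 380 - j613.5 Ω = 721.7∠-58.2° Ω.

Z = 380 - j613.5 Ω = 721.7∠-58.2° Ω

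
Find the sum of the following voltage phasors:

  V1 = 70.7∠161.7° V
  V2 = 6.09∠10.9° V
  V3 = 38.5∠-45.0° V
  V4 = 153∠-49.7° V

Step 1 — Convert each phasor to rectangular form:
  V1 = 70.7·(cos(161.7°) + j·sin(161.7°)) = -67.12 + j22.2 V
  V2 = 6.09·(cos(10.9°) + j·sin(10.9°)) = 5.98 + j1.152 V
  V3 = 38.5·(cos(-45.0°) + j·sin(-45.0°)) = 27.22 - j27.22 V
  V4 = 153·(cos(-49.7°) + j·sin(-49.7°)) = 98.96 - j116.7 V
Step 2 — Sum components: V_total = 65.04 - j120.6 V.
Step 3 — Convert to polar: |V_total| = 137 V, ∠V_total = -61.7°.

V_total = 137∠-61.7° V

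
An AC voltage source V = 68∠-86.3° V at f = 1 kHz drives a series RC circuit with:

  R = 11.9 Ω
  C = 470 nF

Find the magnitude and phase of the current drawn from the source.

Step 1 — Angular frequency: ω = 2π·f = 2π·1000 = 6283 rad/s.
Step 2 — Component impedances:
  R: Z = R = 11.9 Ω
  C: Z = 1/(jωC) = -j/(ω·C) = 0 - j338.6 Ω
Step 3 — Series combination: Z_total = R + C = 11.9 - j338.6 Ω = 338.8∠-88.0° Ω.
Step 4 — Source phasor: V = 68∠-86.3° V = 4.388 - j67.86 V.
Step 5 — Ohm's law: I = V / Z_total = (4.388 - j67.86) / (11.9 - j338.6) = 0.2006 + j0.005909 A.
Step 6 — Convert to polar: |I| = 0.2007 A, ∠I = 1.7°.

I = 0.2007∠1.7° A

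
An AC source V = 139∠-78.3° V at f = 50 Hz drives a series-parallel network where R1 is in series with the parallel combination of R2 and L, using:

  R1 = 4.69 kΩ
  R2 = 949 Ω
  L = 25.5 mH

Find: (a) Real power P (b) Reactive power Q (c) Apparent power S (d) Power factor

Step 1 — Angular frequency: ω = 2π·f = 2π·50 = 314.2 rad/s.
Step 2 — Component impedances:
  R1: Z = R = 4690 Ω
  R2: Z = R = 949 Ω
  L: Z = jωL = j·314.2·0.0255 = 0 + j8.011 Ω
Step 3 — Parallel branch: R2 || L = 1/(1/R2 + 1/L) = 0.06762 + j8.01 Ω.
Step 4 — Series with R1: Z_total = R1 + (R2 || L) = 4690 + j8.01 Ω = 4690∠0.1° Ω.
Step 5 — Source phasor: V = 139∠-78.3° V = 28.19 - j136.1 V.
Step 6 — Current: I = V / Z = 0.00596 - j0.02903 A = 0.02964∠-78.4° A.
Step 7 — Complex power: S = V·I* = 4.12 + j0.007036 VA.
Step 8 — Real power: P = Re(S) = 4.12 W.
Step 9 — Reactive power: Q = Im(S) = 0.007036 VAR.
Step 10 — Apparent power: |S| = 4.12 VA.
Step 11 — Power factor: PF = P/|S| = 1 (lagging).

(a) P = 4.12 W  (b) Q = 0.007036 VAR  (c) S = 4.12 VA  (d) PF = 1 (lagging)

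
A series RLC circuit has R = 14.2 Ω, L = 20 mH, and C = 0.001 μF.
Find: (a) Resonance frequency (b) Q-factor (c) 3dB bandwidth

Step 1 — Resonance condition Im(Z)=0 gives ω₀ = 1/√(LC).
Step 2 — ω₀ = 1/√(0.02·1e-09) = 2.236e+05 rad/s.
Step 3 — f₀ = ω₀/(2π) = 3.559e+04 Hz.
Step 4 — Series Q: Q = ω₀L/R = 2.236e+05·0.02/14.2 = 314.9.
Step 5 — 3dB bandwidth: Δω = ω₀/Q = 710 rad/s; BW = Δω/(2π) = 113 Hz.

(a) f₀ = 3.559e+04 Hz  (b) Q = 314.9  (c) BW = 113 Hz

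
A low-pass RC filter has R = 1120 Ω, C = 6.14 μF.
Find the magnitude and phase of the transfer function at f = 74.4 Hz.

Step 1 — Angular frequency: ω = 2π·74.4 = 467.5 rad/s.
Step 2 — Transfer function: H(jω) = 1/(1 + jωRC).
Step 3 — Denominator: 1 + jωRC = 1 + j·467.5·1120·6.14e-06 = 1 + j3.215.
Step 4 — H = 0.08823 - j0.2836.
Step 5 — Magnitude: |H| = 0.297 (-10.5 dB); phase: φ = -72.7°.

|H| = 0.297 (-10.5 dB), φ = -72.7°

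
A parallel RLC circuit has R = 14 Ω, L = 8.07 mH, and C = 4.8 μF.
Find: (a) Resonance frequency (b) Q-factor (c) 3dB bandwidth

Step 1 — Resonance: ω₀ = 1/√(LC) = 1/√(0.00807·4.8e-06) = 5081 rad/s.
Step 2 — f₀ = ω₀/(2π) = 808.7 Hz.
Step 3 — Parallel Q: Q = R/(ω₀L) = 14/(5081·0.00807) = 0.3414.
Step 4 — Bandwidth: Δω = ω₀/Q = 1.488e+04 rad/s; BW = Δω/(2π) = 2368 Hz.

(a) f₀ = 808.7 Hz  (b) Q = 0.3414  (c) BW = 2368 Hz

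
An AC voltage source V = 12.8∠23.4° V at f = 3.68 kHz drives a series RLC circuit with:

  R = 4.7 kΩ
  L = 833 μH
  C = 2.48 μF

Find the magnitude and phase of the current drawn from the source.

Step 1 — Angular frequency: ω = 2π·f = 2π·3680 = 2.312e+04 rad/s.
Step 2 — Component impedances:
  R: Z = R = 4700 Ω
  L: Z = jωL = j·2.312e+04·0.000833 = 0 + j19.26 Ω
  C: Z = 1/(jωC) = -j/(ω·C) = 0 - j17.44 Ω
Step 3 — Series combination: Z_total = R + L + C = 4700 + j1.822 Ω = 4700∠0.0° Ω.
Step 4 — Source phasor: V = 12.8∠23.4° V = 11.75 + j5.083 V.
Step 5 — Ohm's law: I = V / Z_total = (11.75 + j5.083) / (4700 + j1.822) = 0.0025 + j0.001081 A.
Step 6 — Convert to polar: |I| = 0.002723 A, ∠I = 23.4°.

I = 0.002723∠23.4° A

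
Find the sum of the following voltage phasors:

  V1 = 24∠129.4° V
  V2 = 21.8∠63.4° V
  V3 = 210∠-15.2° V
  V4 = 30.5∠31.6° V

Step 1 — Convert each phasor to rectangular form:
  V1 = 24·(cos(129.4°) + j·sin(129.4°)) = -15.23 + j18.55 V
  V2 = 21.8·(cos(63.4°) + j·sin(63.4°)) = 9.761 + j19.49 V
  V3 = 210·(cos(-15.2°) + j·sin(-15.2°)) = 202.7 - j55.06 V
  V4 = 30.5·(cos(31.6°) + j·sin(31.6°)) = 25.98 + j15.98 V
Step 2 — Sum components: V_total = 223.2 - j1.04 V.
Step 3 — Convert to polar: |V_total| = 223.2 V, ∠V_total = -0.3°.

V_total = 223.2∠-0.3° V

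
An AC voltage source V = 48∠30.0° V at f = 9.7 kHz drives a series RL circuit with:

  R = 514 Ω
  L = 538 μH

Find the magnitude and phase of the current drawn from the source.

Step 1 — Angular frequency: ω = 2π·f = 2π·9700 = 6.095e+04 rad/s.
Step 2 — Component impedances:
  R: Z = R = 514 Ω
  L: Z = jωL = j·6.095e+04·0.000538 = 0 + j32.79 Ω
Step 3 — Series combination: Z_total = R + L = 514 + j32.79 Ω = 515∠3.7° Ω.
Step 4 — Source phasor: V = 48∠30.0° V = 41.57 + j24 V.
Step 5 — Ohm's law: I = V / Z_total = (41.57 + j24) / (514 + j32.79) = 0.08351 + j0.04137 A.
Step 6 — Convert to polar: |I| = 0.0932 A, ∠I = 26.3°.

I = 0.0932∠26.3° A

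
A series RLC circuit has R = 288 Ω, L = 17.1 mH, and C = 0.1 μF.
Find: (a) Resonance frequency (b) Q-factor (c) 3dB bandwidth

Step 1 — Resonance: ω₀ = 1/√(LC) = 1/√(0.0171·1e-07) = 2.418e+04 rad/s.
Step 2 — f₀ = ω₀/(2π) = 3849 Hz.
Step 3 — Series Q: Q = ω₀L/R = 2.418e+04·0.0171/288 = 1.436.
Step 4 — Bandwidth: Δω = ω₀/Q = 1.684e+04 rad/s; BW = Δω/(2π) = 2681 Hz.

(a) f₀ = 3849 Hz  (b) Q = 1.436  (c) BW = 2681 Hz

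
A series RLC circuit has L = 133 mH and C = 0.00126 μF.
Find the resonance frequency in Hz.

Step 1 — Resonance condition Im(Z)=0 gives ω₀ = 1/√(LC).
Step 2 — ω₀ = 1/√(0.133·1.26e-09) = 7.725e+04 rad/s.
Step 3 — f₀ = ω₀/(2π) = 1.229e+04 Hz.

f₀ = 1.229e+04 Hz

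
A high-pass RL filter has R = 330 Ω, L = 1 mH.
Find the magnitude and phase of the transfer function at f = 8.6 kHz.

Step 1 — Angular frequency: ω = 2π·8600 = 5.404e+04 rad/s.
Step 2 — Transfer function: H(jω) = jωL/(R + jωL).
Step 3 — Numerator jωL = j·54.04; denominator R + jωL = 330 + j54.04.
Step 4 — H = 0.02611 + j0.1595.
Step 5 — Magnitude: |H| = 0.1616 (-15.8 dB); phase: φ = 80.7°.

|H| = 0.1616 (-15.8 dB), φ = 80.7°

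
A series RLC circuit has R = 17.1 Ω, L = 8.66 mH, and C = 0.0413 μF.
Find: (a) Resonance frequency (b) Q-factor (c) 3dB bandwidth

Step 1 — Resonance: ω₀ = 1/√(LC) = 1/√(0.00866·4.13e-08) = 5.288e+04 rad/s.
Step 2 — f₀ = ω₀/(2π) = 8416 Hz.
Step 3 — Series Q: Q = ω₀L/R = 5.288e+04·0.00866/17.1 = 26.78.
Step 4 — Bandwidth: Δω = ω₀/Q = 1975 rad/s; BW = Δω/(2π) = 314.3 Hz.

(a) f₀ = 8416 Hz  (b) Q = 26.78  (c) BW = 314.3 Hz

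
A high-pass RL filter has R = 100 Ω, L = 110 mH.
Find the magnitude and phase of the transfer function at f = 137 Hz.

Step 1 — Angular frequency: ω = 2π·137 = 860.8 rad/s.
Step 2 — Transfer function: H(jω) = jωL/(R + jωL).
Step 3 — Numerator jωL = j·94.69; denominator R + jωL = 100 + j94.69.
Step 4 — H = 0.4727 + j0.4993.
Step 5 — Magnitude: |H| = 0.6876 (-3.3 dB); phase: φ = 46.6°.

|H| = 0.6876 (-3.3 dB), φ = 46.6°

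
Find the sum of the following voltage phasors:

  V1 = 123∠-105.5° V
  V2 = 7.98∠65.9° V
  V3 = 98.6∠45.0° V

Step 1 — Convert each phasor to rectangular form:
  V1 = 123·(cos(-105.5°) + j·sin(-105.5°)) = -32.87 - j118.5 V
  V2 = 7.98·(cos(65.9°) + j·sin(65.9°)) = 3.258 + j7.284 V
  V3 = 98.6·(cos(45.0°) + j·sin(45.0°)) = 69.72 + j69.72 V
Step 2 — Sum components: V_total = 40.11 - j41.52 V.
Step 3 — Convert to polar: |V_total| = 57.73 V, ∠V_total = -46.0°.

V_total = 57.73∠-46.0° V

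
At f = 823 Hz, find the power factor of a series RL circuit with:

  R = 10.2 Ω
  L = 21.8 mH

Step 1 — Angular frequency: ω = 2π·f = 2π·823 = 5171 rad/s.
Step 2 — Component impedances:
  R: Z = R = 10.2 Ω
  L: Z = jωL = j·5171·0.0218 = 0 + j112.7 Ω
Step 3 — Series combination: Z_total = R + L = 10.2 + j112.7 Ω = 113.2∠84.8° Ω.
Step 4 — Power factor: PF = cos(φ) = Re(Z)/|Z| = 10.2/113.2 = 0.09011.
Step 5 — Type: Im(Z) = 112.7 ⇒ lagging (phase φ = 84.8°).

PF = 0.09011 (lagging, φ = 84.8°)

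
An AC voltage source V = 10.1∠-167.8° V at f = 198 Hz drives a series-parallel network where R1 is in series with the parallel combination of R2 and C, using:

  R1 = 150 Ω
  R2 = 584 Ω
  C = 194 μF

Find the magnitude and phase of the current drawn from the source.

Step 1 — Angular frequency: ω = 2π·f = 2π·198 = 1244 rad/s.
Step 2 — Component impedances:
  R1: Z = R = 150 Ω
  R2: Z = R = 584 Ω
  C: Z = 1/(jωC) = -j/(ω·C) = 0 - j4.143 Ω
Step 3 — Parallel branch: R2 || C = 1/(1/R2 + 1/C) = 0.02939 - j4.143 Ω.
Step 4 — Series with R1: Z_total = R1 + (R2 || C) = 150 - j4.143 Ω = 150.1∠-1.6° Ω.
Step 5 — Source phasor: V = 10.1∠-167.8° V = -9.872 - j2.134 V.
Step 6 — Ohm's law: I = V / Z_total = (-9.872 - j2.134) / (150 - j4.143) = -0.06536 - j0.01603 A.
Step 7 — Convert to polar: |I| = 0.06729 A, ∠I = -166.2°.

I = 0.06729∠-166.2° A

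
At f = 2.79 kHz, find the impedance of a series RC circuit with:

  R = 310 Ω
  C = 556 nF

Step 1 — Angular frequency: ω = 2π·f = 2π·2790 = 1.753e+04 rad/s.
Step 2 — Component impedances:
  R: Z = R = 310 Ω
  C: Z = 1/(jωC) = -j/(ω·C) = 0 - j102.6 Ω
Step 3 — Series combination: Z_total = R + C = 310 - j102.6 Ω = 326.5∠-18.3° Ω.

Z = 310 - j102.6 Ω = 326.5∠-18.3° Ω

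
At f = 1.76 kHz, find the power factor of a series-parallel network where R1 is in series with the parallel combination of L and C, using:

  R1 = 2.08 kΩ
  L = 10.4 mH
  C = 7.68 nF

Step 1 — Angular frequency: ω = 2π·f = 2π·1760 = 1.106e+04 rad/s.
Step 2 — Component impedances:
  R1: Z = R = 2080 Ω
  L: Z = jωL = j·1.106e+04·0.0104 = 0 + j115 Ω
  C: Z = 1/(jωC) = -j/(ω·C) = 0 - j1.177e+04 Ω
Step 3 — Parallel branch: L || C = 1/(1/L + 1/C) = 0 + j116.1 Ω.
Step 4 — Series with R1: Z_total = R1 + (L || C) = 2080 + j116.1 Ω = 2083∠3.2° Ω.
Step 5 — Power factor: PF = cos(φ) = Re(Z)/|Z| = 2080/2083.24 = 0.9984.
Step 6 — Type: Im(Z) = 116.1 ⇒ lagging (phase φ = 3.2°).

PF = 0.9984 (lagging, φ = 3.2°)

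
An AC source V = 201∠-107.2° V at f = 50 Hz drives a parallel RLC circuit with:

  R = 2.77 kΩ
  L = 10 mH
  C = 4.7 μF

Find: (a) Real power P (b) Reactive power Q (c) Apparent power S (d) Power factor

Step 1 — Angular frequency: ω = 2π·f = 2π·50 = 314.2 rad/s.
Step 2 — Component impedances:
  R: Z = R = 2770 Ω
  L: Z = jωL = j·314.2·0.01 = 0 + j3.142 Ω
  C: Z = 1/(jωC) = -j/(ω·C) = 0 - j677.3 Ω
Step 3 — Parallel combination: 1/Z_total = 1/R + 1/L + 1/C; Z_total = 0.003596 + j3.156 Ω = 3.156∠89.9° Ω.
Step 4 — Source phasor: V = 201∠-107.2° V = -59.44 - j192 V.
Step 5 — Current: I = V / Z = -60.86 + j18.76 A = 63.68∠162.9° A.
Step 6 — Complex power: S = V·I* = 14.59 + j1.28e+04 VA.
Step 7 — Real power: P = Re(S) = 14.59 W.
Step 8 — Reactive power: Q = Im(S) = 1.28e+04 VAR.
Step 9 — Apparent power: |S| = 1.28e+04 VA.
Step 10 — Power factor: PF = P/|S| = 0.001139 (lagging).

(a) P = 14.59 W  (b) Q = 1.28e+04 VAR  (c) S = 1.28e+04 VA  (d) PF = 0.001139 (lagging)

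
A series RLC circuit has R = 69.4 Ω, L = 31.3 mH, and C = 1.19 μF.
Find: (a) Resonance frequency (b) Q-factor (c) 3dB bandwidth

Step 1 — Resonance condition Im(Z)=0 gives ω₀ = 1/√(LC).
Step 2 — ω₀ = 1/√(0.0313·1.19e-06) = 5181 rad/s.
Step 3 — f₀ = ω₀/(2π) = 824.7 Hz.
Step 4 — Series Q: Q = ω₀L/R = 5181·0.0313/69.4 = 2.337.
Step 5 — 3dB bandwidth: Δω = ω₀/Q = 2217 rad/s; BW = Δω/(2π) = 352.9 Hz.

(a) f₀ = 824.7 Hz  (b) Q = 2.337  (c) BW = 352.9 Hz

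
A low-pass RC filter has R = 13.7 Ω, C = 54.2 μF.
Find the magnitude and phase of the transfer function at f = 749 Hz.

Step 1 — Angular frequency: ω = 2π·749 = 4706 rad/s.
Step 2 — Transfer function: H(jω) = 1/(1 + jωRC).
Step 3 — Denominator: 1 + jωRC = 1 + j·4706·13.7·5.42e-05 = 1 + j3.494.
Step 4 — H = 0.07569 - j0.2645.
Step 5 — Magnitude: |H| = 0.2751 (-11.2 dB); phase: φ = -74.0°.

|H| = 0.2751 (-11.2 dB), φ = -74.0°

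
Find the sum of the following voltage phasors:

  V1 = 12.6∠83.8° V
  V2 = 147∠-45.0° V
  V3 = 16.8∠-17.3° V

Step 1 — Convert each phasor to rectangular form:
  V1 = 12.6·(cos(83.8°) + j·sin(83.8°)) = 1.361 + j12.53 V
  V2 = 147·(cos(-45.0°) + j·sin(-45.0°)) = 103.9 - j103.9 V
  V3 = 16.8·(cos(-17.3°) + j·sin(-17.3°)) = 16.04 - j4.996 V
Step 2 — Sum components: V_total = 121.3 - j96.41 V.
Step 3 — Convert to polar: |V_total| = 155 V, ∠V_total = -38.5°.

V_total = 155∠-38.5° V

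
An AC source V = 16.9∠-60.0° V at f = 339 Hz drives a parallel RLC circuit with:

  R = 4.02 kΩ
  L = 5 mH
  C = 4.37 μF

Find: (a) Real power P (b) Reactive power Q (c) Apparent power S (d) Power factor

Step 1 — Angular frequency: ω = 2π·f = 2π·339 = 2130 rad/s.
Step 2 — Component impedances:
  R: Z = R = 4020 Ω
  L: Z = jωL = j·2130·0.005 = 0 + j10.65 Ω
  C: Z = 1/(jωC) = -j/(ω·C) = 0 - j107.4 Ω
Step 3 — Parallel combination: 1/Z_total = 1/R + 1/L + 1/C; Z_total = 0.03477 + j11.82 Ω = 11.82∠89.8° Ω.
Step 4 — Source phasor: V = 16.9∠-60.0° V = 8.45 - j14.64 V.
Step 5 — Current: I = V / Z = -1.236 - j0.7184 A = 1.43∠-149.8° A.
Step 6 — Complex power: S = V·I* = 0.07105 + j24.16 VA.
Step 7 — Real power: P = Re(S) = 0.07105 W.
Step 8 — Reactive power: Q = Im(S) = 24.16 VAR.
Step 9 — Apparent power: |S| = 24.16 VA.
Step 10 — Power factor: PF = P/|S| = 0.002941 (lagging).

(a) P = 0.07105 W  (b) Q = 24.16 VAR  (c) S = 24.16 VA  (d) PF = 0.002941 (lagging)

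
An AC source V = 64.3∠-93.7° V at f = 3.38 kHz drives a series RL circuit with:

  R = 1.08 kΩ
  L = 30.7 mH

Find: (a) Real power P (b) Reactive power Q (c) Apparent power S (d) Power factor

Step 1 — Angular frequency: ω = 2π·f = 2π·3380 = 2.124e+04 rad/s.
Step 2 — Component impedances:
  R: Z = R = 1080 Ω
  L: Z = jωL = j·2.124e+04·0.0307 = 0 + j652 Ω
Step 3 — Series combination: Z_total = R + L = 1080 + j652 Ω = 1262∠31.1° Ω.
Step 4 — Source phasor: V = 64.3∠-93.7° V = -4.149 - j64.17 V.
Step 5 — Current: I = V / Z = -0.0291 - j0.04184 A = 0.05097∠-124.8° A.
Step 6 — Complex power: S = V·I* = 2.806 + j1.694 VA.
Step 7 — Real power: P = Re(S) = 2.806 W.
Step 8 — Reactive power: Q = Im(S) = 1.694 VAR.
Step 9 — Apparent power: |S| = 3.277 VA.
Step 10 — Power factor: PF = P/|S| = 0.8561 (lagging).

(a) P = 2.806 W  (b) Q = 1.694 VAR  (c) S = 3.277 VA  (d) PF = 0.8561 (lagging)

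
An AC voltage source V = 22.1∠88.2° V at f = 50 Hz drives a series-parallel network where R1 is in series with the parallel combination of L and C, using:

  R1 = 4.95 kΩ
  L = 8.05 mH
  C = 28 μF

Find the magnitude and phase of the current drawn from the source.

Step 1 — Angular frequency: ω = 2π·f = 2π·50 = 314.2 rad/s.
Step 2 — Component impedances:
  R1: Z = R = 4950 Ω
  L: Z = jωL = j·314.2·0.00805 = 0 + j2.529 Ω
  C: Z = 1/(jωC) = -j/(ω·C) = 0 - j113.7 Ω
Step 3 — Parallel branch: L || C = 1/(1/L + 1/C) = 0 + j2.587 Ω.
Step 4 — Series with R1: Z_total = R1 + (L || C) = 4950 + j2.587 Ω = 4950∠0.0° Ω.
Step 5 — Source phasor: V = 22.1∠88.2° V = 0.6942 + j22.09 V.
Step 6 — Ohm's law: I = V / Z_total = (0.6942 + j22.09) / (4950 + j2.587) = 0.0001426 + j0.004462 A.
Step 7 — Convert to polar: |I| = 0.004465 A, ∠I = 88.2°.

I = 0.004465∠88.2° A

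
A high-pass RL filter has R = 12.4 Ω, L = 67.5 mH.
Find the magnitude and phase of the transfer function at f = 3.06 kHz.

Step 1 — Angular frequency: ω = 2π·3060 = 1.923e+04 rad/s.
Step 2 — Transfer function: H(jω) = jωL/(R + jωL).
Step 3 — Numerator jωL = j·1298; denominator R + jωL = 12.4 + j1298.
Step 4 — H = 0.9999 + j0.009554.
Step 5 — Magnitude: |H| = 1 (-0.0 dB); phase: φ = 0.5°.

|H| = 1 (-0.0 dB), φ = 0.5°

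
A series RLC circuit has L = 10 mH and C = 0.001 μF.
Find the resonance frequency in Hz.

Step 1 — Resonance condition Im(Z)=0 gives ω₀ = 1/√(LC).
Step 2 — ω₀ = 1/√(0.01·1e-09) = 3.162e+05 rad/s.
Step 3 — f₀ = ω₀/(2π) = 5.033e+04 Hz.

f₀ = 5.033e+04 Hz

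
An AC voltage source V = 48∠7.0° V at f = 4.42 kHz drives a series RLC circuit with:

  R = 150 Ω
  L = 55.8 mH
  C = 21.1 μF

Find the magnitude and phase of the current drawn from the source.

Step 1 — Angular frequency: ω = 2π·f = 2π·4420 = 2.777e+04 rad/s.
Step 2 — Component impedances:
  R: Z = R = 150 Ω
  L: Z = jωL = j·2.777e+04·0.0558 = 0 + j1550 Ω
  C: Z = 1/(jωC) = -j/(ω·C) = 0 - j1.707 Ω
Step 3 — Series combination: Z_total = R + L + C = 150 + j1548 Ω = 1555∠84.5° Ω.
Step 4 — Source phasor: V = 48∠7.0° V = 47.64 + j5.85 V.
Step 5 — Ohm's law: I = V / Z_total = (47.64 + j5.85) / (150 + j1548) = 0.006699 - j0.03013 A.
Step 6 — Convert to polar: |I| = 0.03086 A, ∠I = -77.5°.

I = 0.03086∠-77.5° A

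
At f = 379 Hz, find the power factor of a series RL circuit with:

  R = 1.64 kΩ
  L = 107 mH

Step 1 — Angular frequency: ω = 2π·f = 2π·379 = 2381 rad/s.
Step 2 — Component impedances:
  R: Z = R = 1640 Ω
  L: Z = jωL = j·2381·0.107 = 0 + j254.8 Ω
Step 3 — Series combination: Z_total = R + L = 1640 + j254.8 Ω = 1660∠8.8° Ω.
Step 4 — Power factor: PF = cos(φ) = Re(Z)/|Z| = 1640/1659.7 = 0.9881.
Step 5 — Type: Im(Z) = 254.8 ⇒ lagging (phase φ = 8.8°).

PF = 0.9881 (lagging, φ = 8.8°)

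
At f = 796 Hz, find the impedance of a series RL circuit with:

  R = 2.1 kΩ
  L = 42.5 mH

Step 1 — Angular frequency: ω = 2π·f = 2π·796 = 5001 rad/s.
Step 2 — Component impedances:
  R: Z = R = 2100 Ω
  L: Z = jωL = j·5001·0.0425 = 0 + j212.6 Ω
Step 3 — Series combination: Z_total = R + L = 2100 + j212.6 Ω = 2111∠5.8° Ω.

Z = 2100 + j212.6 Ω = 2111∠5.8° Ω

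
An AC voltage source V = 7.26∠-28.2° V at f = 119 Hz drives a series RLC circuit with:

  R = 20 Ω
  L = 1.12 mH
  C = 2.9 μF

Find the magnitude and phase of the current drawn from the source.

Step 1 — Angular frequency: ω = 2π·f = 2π·119 = 747.7 rad/s.
Step 2 — Component impedances:
  R: Z = R = 20 Ω
  L: Z = jωL = j·747.7·0.00112 = 0 + j0.8374 Ω
  C: Z = 1/(jωC) = -j/(ω·C) = 0 - j461.2 Ω
Step 3 — Series combination: Z_total = R + L + C = 20 - j460.3 Ω = 460.8∠-87.5° Ω.
Step 4 — Source phasor: V = 7.26∠-28.2° V = 6.398 - j3.431 V.
Step 5 — Ohm's law: I = V / Z_total = (6.398 - j3.431) / (20 - j460.3) = 0.008041 + j0.01355 A.
Step 6 — Convert to polar: |I| = 0.01576 A, ∠I = 59.3°.

I = 0.01576∠59.3° A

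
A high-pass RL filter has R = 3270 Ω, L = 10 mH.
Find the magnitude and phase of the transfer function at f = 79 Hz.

Step 1 — Angular frequency: ω = 2π·79 = 496.4 rad/s.
Step 2 — Transfer function: H(jω) = jωL/(R + jωL).
Step 3 — Numerator jωL = j·4.964; denominator R + jωL = 3270 + j4.964.
Step 4 — H = 2.304e-06 + j0.001518.
Step 5 — Magnitude: |H| = 0.001518 (-56.4 dB); phase: φ = 89.9°.

|H| = 0.001518 (-56.4 dB), φ = 89.9°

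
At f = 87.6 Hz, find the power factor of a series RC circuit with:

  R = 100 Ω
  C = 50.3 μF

Step 1 — Angular frequency: ω = 2π·f = 2π·87.6 = 550.4 rad/s.
Step 2 — Component impedances:
  R: Z = R = 100 Ω
  C: Z = 1/(jωC) = -j/(ω·C) = 0 - j36.12 Ω
Step 3 — Series combination: Z_total = R + C = 100 - j36.12 Ω = 106.3∠-19.9° Ω.
Step 4 — Power factor: PF = cos(φ) = Re(Z)/|Z| = 100/106.323 = 0.9405.
Step 5 — Type: Im(Z) = -36.12 ⇒ leading (phase φ = -19.9°).

PF = 0.9405 (leading, φ = -19.9°)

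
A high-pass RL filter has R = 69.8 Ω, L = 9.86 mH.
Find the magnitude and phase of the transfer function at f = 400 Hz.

Step 1 — Angular frequency: ω = 2π·400 = 2513 rad/s.
Step 2 — Transfer function: H(jω) = jωL/(R + jωL).
Step 3 — Numerator jωL = j·24.78; denominator R + jωL = 69.8 + j24.78.
Step 4 — H = 0.1119 + j0.3153.
Step 5 — Magnitude: |H| = 0.3346 (-9.5 dB); phase: φ = 70.5°.

|H| = 0.3346 (-9.5 dB), φ = 70.5°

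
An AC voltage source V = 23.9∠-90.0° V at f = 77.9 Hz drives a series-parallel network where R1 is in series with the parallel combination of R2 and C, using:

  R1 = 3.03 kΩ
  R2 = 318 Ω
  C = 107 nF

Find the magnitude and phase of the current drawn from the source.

Step 1 — Angular frequency: ω = 2π·f = 2π·77.9 = 489.5 rad/s.
Step 2 — Component impedances:
  R1: Z = R = 3030 Ω
  R2: Z = R = 318 Ω
  C: Z = 1/(jωC) = -j/(ω·C) = 0 - j1.909e+04 Ω
Step 3 — Parallel branch: R2 || C = 1/(1/R2 + 1/C) = 317.9 - j5.295 Ω.
Step 4 — Series with R1: Z_total = R1 + (R2 || C) = 3348 - j5.295 Ω = 3348∠-0.1° Ω.
Step 5 — Source phasor: V = 23.9∠-90.0° V = 0 - j23.9 V.
Step 6 — Ohm's law: I = V / Z_total = (0 - j23.9) / (3348 - j5.295) = 1.129e-05 - j0.007139 A.
Step 7 — Convert to polar: |I| = 0.007139 A, ∠I = -89.9°.

I = 0.007139∠-89.9° A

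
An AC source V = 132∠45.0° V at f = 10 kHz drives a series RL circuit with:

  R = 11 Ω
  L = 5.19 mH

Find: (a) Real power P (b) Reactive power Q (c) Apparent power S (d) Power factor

Step 1 — Angular frequency: ω = 2π·f = 2π·1e+04 = 6.283e+04 rad/s.
Step 2 — Component impedances:
  R: Z = R = 11 Ω
  L: Z = jωL = j·6.283e+04·0.00519 = 0 + j326.1 Ω
Step 3 — Series combination: Z_total = R + L = 11 + j326.1 Ω = 326.3∠88.1° Ω.
Step 4 — Source phasor: V = 132∠45.0° V = 93.34 + j93.34 V.
Step 5 — Current: I = V / Z = 0.2955 - j0.2763 A = 0.4046∠-43.1° A.
Step 6 — Complex power: S = V·I* = 1.8 + j53.37 VA.
Step 7 — Real power: P = Re(S) = 1.8 W.
Step 8 — Reactive power: Q = Im(S) = 53.37 VAR.
Step 9 — Apparent power: |S| = 53.4 VA.
Step 10 — Power factor: PF = P/|S| = 0.03371 (lagging).

(a) P = 1.8 W  (b) Q = 53.37 VAR  (c) S = 53.4 VA  (d) PF = 0.03371 (lagging)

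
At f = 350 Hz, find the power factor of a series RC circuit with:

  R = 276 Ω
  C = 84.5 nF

Step 1 — Angular frequency: ω = 2π·f = 2π·350 = 2199 rad/s.
Step 2 — Component impedances:
  R: Z = R = 276 Ω
  C: Z = 1/(jωC) = -j/(ω·C) = 0 - j5381 Ω
Step 3 — Series combination: Z_total = R + C = 276 - j5381 Ω = 5388∠-87.1° Ω.
Step 4 — Power factor: PF = cos(φ) = Re(Z)/|Z| = 276/5388 = 0.05122.
Step 5 — Type: Im(Z) = -5381 ⇒ leading (phase φ = -87.1°).

PF = 0.05122 (leading, φ = -87.1°)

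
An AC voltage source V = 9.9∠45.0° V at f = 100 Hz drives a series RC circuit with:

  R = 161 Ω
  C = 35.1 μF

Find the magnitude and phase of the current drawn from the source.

Step 1 — Angular frequency: ω = 2π·f = 2π·100 = 628.3 rad/s.
Step 2 — Component impedances:
  R: Z = R = 161 Ω
  C: Z = 1/(jωC) = -j/(ω·C) = 0 - j45.34 Ω
Step 3 — Series combination: Z_total = R + C = 161 - j45.34 Ω = 167.3∠-15.7° Ω.
Step 4 — Source phasor: V = 9.9∠45.0° V = 7 + j7 V.
Step 5 — Ohm's law: I = V / Z_total = (7 + j7) / (161 - j45.34) = 0.02894 + j0.05163 A.
Step 6 — Convert to polar: |I| = 0.05919 A, ∠I = 60.7°.

I = 0.05919∠60.7° A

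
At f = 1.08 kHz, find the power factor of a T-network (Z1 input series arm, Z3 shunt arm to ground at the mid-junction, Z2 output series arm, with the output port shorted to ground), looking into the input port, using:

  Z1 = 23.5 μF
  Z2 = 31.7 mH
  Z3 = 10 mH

Step 1 — Angular frequency: ω = 2π·f = 2π·1080 = 6786 rad/s.
Step 2 — Component impedances:
  Z1: Z = 1/(jωC) = -j/(ω·C) = 0 - j6.271 Ω
  Z2: Z = jωL = j·6786·0.0317 = 0 + j215.1 Ω
  Z3: Z = jωL = j·6786·0.01 = 0 + j67.86 Ω
Step 3 — With the output port shorted to ground, the output series arm Z2 runs from the junction to ground; the shunt arm Z3 also runs from the junction to ground. They appear in parallel: Z3 || Z2 = 0 + j51.59 Ω.
Step 4 — Series with input arm Z1: Z_in = Z1 + (Z3 || Z2) = 0 + j45.31 Ω = 45.31∠90.0° Ω.
Step 5 — Power factor: PF = cos(φ) = Re(Z)/|Z| = 0/45.31 = 0.
Step 6 — Type: Im(Z) = 45.31 ⇒ lagging (phase φ = 90.0°).

PF = 0 (lagging, φ = 90.0°)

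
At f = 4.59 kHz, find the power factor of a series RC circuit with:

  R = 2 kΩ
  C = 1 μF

Step 1 — Angular frequency: ω = 2π·f = 2π·4590 = 2.884e+04 rad/s.
Step 2 — Component impedances:
  R: Z = R = 2000 Ω
  C: Z = 1/(jωC) = -j/(ω·C) = 0 - j34.67 Ω
Step 3 — Series combination: Z_total = R + C = 2000 - j34.67 Ω = 2000∠-1.0° Ω.
Step 4 — Power factor: PF = cos(φ) = Re(Z)/|Z| = 2000/2000.301 = 0.9998.
Step 5 — Type: Im(Z) = -34.67 ⇒ leading (phase φ = -1.0°).

PF = 0.9998 (leading, φ = -1.0°)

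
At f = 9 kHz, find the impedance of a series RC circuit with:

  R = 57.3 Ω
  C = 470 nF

Step 1 — Angular frequency: ω = 2π·f = 2π·9000 = 5.655e+04 rad/s.
Step 2 — Component impedances:
  R: Z = R = 57.3 Ω
  C: Z = 1/(jωC) = -j/(ω·C) = 0 - j37.63 Ω
Step 3 — Series combination: Z_total = R + C = 57.3 - j37.63 Ω = 68.55∠-33.3° Ω.

Z = 57.3 - j37.63 Ω = 68.55∠-33.3° Ω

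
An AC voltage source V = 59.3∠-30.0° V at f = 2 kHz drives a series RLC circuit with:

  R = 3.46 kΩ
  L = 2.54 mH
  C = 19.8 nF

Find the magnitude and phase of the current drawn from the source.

Step 1 — Angular frequency: ω = 2π·f = 2π·2000 = 1.257e+04 rad/s.
Step 2 — Component impedances:
  R: Z = R = 3460 Ω
  L: Z = jωL = j·1.257e+04·0.00254 = 0 + j31.92 Ω
  C: Z = 1/(jωC) = -j/(ω·C) = 0 - j4019 Ω
Step 3 — Series combination: Z_total = R + L + C = 3460 - j3987 Ω = 5279∠-49.0° Ω.
Step 4 — Source phasor: V = 59.3∠-30.0° V = 51.36 - j29.65 V.
Step 5 — Ohm's law: I = V / Z_total = (51.36 - j29.65) / (3460 - j3987) = 0.01062 + j0.003666 A.
Step 6 — Convert to polar: |I| = 0.01123 A, ∠I = 19.0°.

I = 0.01123∠19.0° A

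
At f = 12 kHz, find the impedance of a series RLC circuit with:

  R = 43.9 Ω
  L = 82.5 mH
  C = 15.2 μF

Step 1 — Angular frequency: ω = 2π·f = 2π·1.2e+04 = 7.54e+04 rad/s.
Step 2 — Component impedances:
  R: Z = R = 43.9 Ω
  L: Z = jωL = j·7.54e+04·0.0825 = 0 + j6220 Ω
  C: Z = 1/(jωC) = -j/(ω·C) = 0 - j0.8726 Ω
Step 3 — Series combination: Z_total = R + L + C = 43.9 + j6219 Ω = 6220∠89.6° Ω.

Z = 43.9 + j6219 Ω = 6220∠89.6° Ω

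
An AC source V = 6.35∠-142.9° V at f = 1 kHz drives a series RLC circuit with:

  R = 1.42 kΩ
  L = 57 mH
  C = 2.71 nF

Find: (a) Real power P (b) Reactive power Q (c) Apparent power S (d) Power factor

Step 1 — Angular frequency: ω = 2π·f = 2π·1000 = 6283 rad/s.
Step 2 — Component impedances:
  R: Z = R = 1420 Ω
  L: Z = jωL = j·6283·0.057 = 0 + j358.1 Ω
  C: Z = 1/(jωC) = -j/(ω·C) = 0 - j5.873e+04 Ω
Step 3 — Series combination: Z_total = R + L + C = 1420 - j5.837e+04 Ω = 5.839e+04∠-88.6° Ω.
Step 4 — Source phasor: V = 6.35∠-142.9° V = -5.065 - j3.83 V.
Step 5 — Current: I = V / Z = 6.347e-05 - j8.831e-05 A = 0.0001088∠-54.3° A.
Step 6 — Complex power: S = V·I* = 1.68e-05 - j0.0006904 VA.
Step 7 — Real power: P = Re(S) = 1.68e-05 W.
Step 8 — Reactive power: Q = Im(S) = -0.0006904 VAR.
Step 9 — Apparent power: |S| = 0.0006906 VA.
Step 10 — Power factor: PF = P/|S| = 0.02432 (leading).

(a) P = 1.68e-05 W  (b) Q = -0.0006904 VAR  (c) S = 0.0006906 VA  (d) PF = 0.02432 (leading)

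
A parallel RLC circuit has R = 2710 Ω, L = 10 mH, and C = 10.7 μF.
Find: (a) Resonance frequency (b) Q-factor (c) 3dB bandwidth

Step 1 — Resonance: ω₀ = 1/√(LC) = 1/√(0.01·1.07e-05) = 3057 rad/s.
Step 2 — f₀ = ω₀/(2π) = 486.6 Hz.
Step 3 — Parallel Q: Q = R/(ω₀L) = 2710/(3057·0.01) = 88.65.
Step 4 — Bandwidth: Δω = ω₀/Q = 34.49 rad/s; BW = Δω/(2π) = 5.489 Hz.

(a) f₀ = 486.6 Hz  (b) Q = 88.65  (c) BW = 5.489 Hz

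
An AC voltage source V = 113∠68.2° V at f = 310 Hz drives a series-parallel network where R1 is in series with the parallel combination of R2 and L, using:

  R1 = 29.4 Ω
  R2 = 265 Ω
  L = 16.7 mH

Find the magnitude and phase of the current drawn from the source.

Step 1 — Angular frequency: ω = 2π·f = 2π·310 = 1948 rad/s.
Step 2 — Component impedances:
  R1: Z = R = 29.4 Ω
  R2: Z = R = 265 Ω
  L: Z = jωL = j·1948·0.0167 = 0 + j32.53 Ω
Step 3 — Parallel branch: R2 || L = 1/(1/R2 + 1/L) = 3.933 + j32.05 Ω.
Step 4 — Series with R1: Z_total = R1 + (R2 || L) = 33.33 + j32.05 Ω = 46.24∠43.9° Ω.
Step 5 — Source phasor: V = 113∠68.2° V = 41.96 + j104.9 V.
Step 6 — Ohm's law: I = V / Z_total = (41.96 + j104.9) / (33.33 + j32.05) = 2.227 + j1.007 A.
Step 7 — Convert to polar: |I| = 2.444 A, ∠I = 24.3°.

I = 2.444∠24.3° A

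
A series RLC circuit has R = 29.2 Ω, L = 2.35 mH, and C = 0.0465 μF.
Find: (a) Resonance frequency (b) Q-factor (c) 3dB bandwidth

Step 1 — Resonance: ω₀ = 1/√(LC) = 1/√(0.00235·4.65e-08) = 9.566e+04 rad/s.
Step 2 — f₀ = ω₀/(2π) = 1.523e+04 Hz.
Step 3 — Series Q: Q = ω₀L/R = 9.566e+04·0.00235/29.2 = 7.699.
Step 4 — Bandwidth: Δω = ω₀/Q = 1.243e+04 rad/s; BW = Δω/(2π) = 1978 Hz.

(a) f₀ = 1.523e+04 Hz  (b) Q = 7.699  (c) BW = 1978 Hz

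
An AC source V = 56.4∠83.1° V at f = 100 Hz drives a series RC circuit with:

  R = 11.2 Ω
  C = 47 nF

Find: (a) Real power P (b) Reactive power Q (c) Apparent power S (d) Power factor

Step 1 — Angular frequency: ω = 2π·f = 2π·100 = 628.3 rad/s.
Step 2 — Component impedances:
  R: Z = R = 11.2 Ω
  C: Z = 1/(jωC) = -j/(ω·C) = 0 - j3.386e+04 Ω
Step 3 — Series combination: Z_total = R + C = 11.2 - j3.386e+04 Ω = 3.386e+04∠-90.0° Ω.
Step 4 — Source phasor: V = 56.4∠83.1° V = 6.776 + j55.99 V.
Step 5 — Current: I = V / Z = -0.001653 + j0.0002006 A = 0.001666∠173.1° A.
Step 6 — Complex power: S = V·I* = 3.107e-05 - j0.09394 VA.
Step 7 — Real power: P = Re(S) = 3.107e-05 W.
Step 8 — Reactive power: Q = Im(S) = -0.09394 VAR.
Step 9 — Apparent power: |S| = 0.09394 VA.
Step 10 — Power factor: PF = P/|S| = 0.0003307 (leading).

(a) P = 3.107e-05 W  (b) Q = -0.09394 VAR  (c) S = 0.09394 VA  (d) PF = 0.0003307 (leading)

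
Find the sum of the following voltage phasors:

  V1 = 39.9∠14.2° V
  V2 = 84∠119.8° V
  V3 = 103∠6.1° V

Step 1 — Convert each phasor to rectangular form:
  V1 = 39.9·(cos(14.2°) + j·sin(14.2°)) = 38.68 + j9.788 V
  V2 = 84·(cos(119.8°) + j·sin(119.8°)) = -41.75 + j72.89 V
  V3 = 103·(cos(6.1°) + j·sin(6.1°)) = 102.4 + j10.95 V
Step 2 — Sum components: V_total = 99.35 + j93.63 V.
Step 3 — Convert to polar: |V_total| = 136.5 V, ∠V_total = 43.3°.

V_total = 136.5∠43.3° V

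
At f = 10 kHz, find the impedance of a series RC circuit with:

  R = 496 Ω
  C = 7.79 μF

Step 1 — Angular frequency: ω = 2π·f = 2π·1e+04 = 6.283e+04 rad/s.
Step 2 — Component impedances:
  R: Z = R = 496 Ω
  C: Z = 1/(jωC) = -j/(ω·C) = 0 - j2.043 Ω
Step 3 — Series combination: Z_total = R + C = 496 - j2.043 Ω = 496∠-0.2° Ω.

Z = 496 - j2.043 Ω = 496∠-0.2° Ω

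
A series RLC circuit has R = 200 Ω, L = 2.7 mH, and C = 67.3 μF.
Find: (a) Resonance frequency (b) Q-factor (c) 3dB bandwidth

Step 1 — Resonance: ω₀ = 1/√(LC) = 1/√(0.0027·6.73e-05) = 2346 rad/s.
Step 2 — f₀ = ω₀/(2π) = 373.4 Hz.
Step 3 — Series Q: Q = ω₀L/R = 2346·0.0027/200 = 0.03167.
Step 4 — Bandwidth: Δω = ω₀/Q = 7.407e+04 rad/s; BW = Δω/(2π) = 1.179e+04 Hz.

(a) f₀ = 373.4 Hz  (b) Q = 0.03167  (c) BW = 1.179e+04 Hz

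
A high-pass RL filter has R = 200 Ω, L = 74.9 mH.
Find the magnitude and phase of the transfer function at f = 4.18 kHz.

Step 1 — Angular frequency: ω = 2π·4180 = 2.626e+04 rad/s.
Step 2 — Transfer function: H(jω) = jωL/(R + jωL).
Step 3 — Numerator jωL = j·1967; denominator R + jωL = 200 + j1967.
Step 4 — H = 0.9898 + j0.1006.
Step 5 — Magnitude: |H| = 0.9949 (-0.0 dB); phase: φ = 5.8°.

|H| = 0.9949 (-0.0 dB), φ = 5.8°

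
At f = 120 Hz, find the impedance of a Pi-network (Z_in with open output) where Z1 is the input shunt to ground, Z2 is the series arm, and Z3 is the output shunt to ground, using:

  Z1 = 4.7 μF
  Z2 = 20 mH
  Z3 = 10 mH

Step 1 — Angular frequency: ω = 2π·f = 2π·120 = 754 rad/s.
Step 2 — Component impedances:
  Z1: Z = 1/(jωC) = -j/(ω·C) = 0 - j282.2 Ω
  Z2: Z = jωL = j·754·0.02 = 0 + j15.08 Ω
  Z3: Z = jωL = j·754·0.01 = 0 + j7.54 Ω
Step 3 — With open output, the series arm Z2 and the output shunt Z3 appear in series to ground: Z2 + Z3 = 0 + j22.62 Ω.
Step 4 — Parallel with input shunt Z1: Z_in = Z1 || (Z2 + Z3) = 0 + j24.59 Ω = 24.59∠90.0° Ω.

Z = 0 + j24.59 Ω = 24.59∠90.0° Ω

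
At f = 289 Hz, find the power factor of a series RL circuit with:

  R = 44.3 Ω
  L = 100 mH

Step 1 — Angular frequency: ω = 2π·f = 2π·289 = 1816 rad/s.
Step 2 — Component impedances:
  R: Z = R = 44.3 Ω
  L: Z = jωL = j·1816·0.1 = 0 + j181.6 Ω
Step 3 — Series combination: Z_total = R + L = 44.3 + j181.6 Ω = 186.9∠76.3° Ω.
Step 4 — Power factor: PF = cos(φ) = Re(Z)/|Z| = 44.3/186.9 = 0.237.
Step 5 — Type: Im(Z) = 181.6 ⇒ lagging (phase φ = 76.3°).

PF = 0.237 (lagging, φ = 76.3°)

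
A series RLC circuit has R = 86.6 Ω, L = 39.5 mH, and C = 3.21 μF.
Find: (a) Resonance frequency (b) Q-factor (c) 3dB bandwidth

Step 1 — Resonance condition Im(Z)=0 gives ω₀ = 1/√(LC).
Step 2 — ω₀ = 1/√(0.0395·3.21e-06) = 2808 rad/s.
Step 3 — f₀ = ω₀/(2π) = 447 Hz.
Step 4 — Series Q: Q = ω₀L/R = 2808·0.0395/86.6 = 1.281.
Step 5 — 3dB bandwidth: Δω = ω₀/Q = 2192 rad/s; BW = Δω/(2π) = 348.9 Hz.

(a) f₀ = 447 Hz  (b) Q = 1.281  (c) BW = 348.9 Hz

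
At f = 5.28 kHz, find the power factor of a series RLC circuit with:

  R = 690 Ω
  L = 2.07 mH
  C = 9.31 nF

Step 1 — Angular frequency: ω = 2π·f = 2π·5280 = 3.318e+04 rad/s.
Step 2 — Component impedances:
  R: Z = R = 690 Ω
  L: Z = jωL = j·3.318e+04·0.00207 = 0 + j68.67 Ω
  C: Z = 1/(jωC) = -j/(ω·C) = 0 - j3238 Ω
Step 3 — Series combination: Z_total = R + L + C = 690 - j3169 Ω = 3243∠-77.7° Ω.
Step 4 — Power factor: PF = cos(φ) = Re(Z)/|Z| = 690/3243.3 = 0.2127.
Step 5 — Type: Im(Z) = -3169 ⇒ leading (phase φ = -77.7°).

PF = 0.2127 (leading, φ = -77.7°)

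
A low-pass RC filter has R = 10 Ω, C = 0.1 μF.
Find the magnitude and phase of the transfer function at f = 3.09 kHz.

Step 1 — Angular frequency: ω = 2π·3090 = 1.942e+04 rad/s.
Step 2 — Transfer function: H(jω) = 1/(1 + jωRC).
Step 3 — Denominator: 1 + jωRC = 1 + j·1.942e+04·10·1e-07 = 1 + j0.01942.
Step 4 — H = 0.9996 - j0.01941.
Step 5 — Magnitude: |H| = 0.9998 (-0.0 dB); phase: φ = -1.1°.

|H| = 0.9998 (-0.0 dB), φ = -1.1°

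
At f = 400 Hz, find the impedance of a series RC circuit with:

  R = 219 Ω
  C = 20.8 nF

Step 1 — Angular frequency: ω = 2π·f = 2π·400 = 2513 rad/s.
Step 2 — Component impedances:
  R: Z = R = 219 Ω
  C: Z = 1/(jωC) = -j/(ω·C) = 0 - j1.913e+04 Ω
Step 3 — Series combination: Z_total = R + C = 219 - j1.913e+04 Ω = 1.913e+04∠-89.3° Ω.

Z = 219 - j1.913e+04 Ω = 1.913e+04∠-89.3° Ω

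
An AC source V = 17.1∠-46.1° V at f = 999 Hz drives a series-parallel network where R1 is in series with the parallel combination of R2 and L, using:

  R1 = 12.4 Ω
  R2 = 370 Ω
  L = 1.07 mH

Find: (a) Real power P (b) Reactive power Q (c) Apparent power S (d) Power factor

Step 1 — Angular frequency: ω = 2π·f = 2π·999 = 6277 rad/s.
Step 2 — Component impedances:
  R1: Z = R = 12.4 Ω
  R2: Z = R = 370 Ω
  L: Z = jωL = j·6277·0.00107 = 0 + j6.716 Ω
Step 3 — Parallel branch: R2 || L = 1/(1/R2 + 1/L) = 0.1219 + j6.714 Ω.
Step 4 — Series with R1: Z_total = R1 + (R2 || L) = 12.52 + j6.714 Ω = 14.21∠28.2° Ω.
Step 5 — Source phasor: V = 17.1∠-46.1° V = 11.86 - j12.32 V.
Step 6 — Current: I = V / Z = 0.3257 - j1.159 A = 1.204∠-74.3° A.
Step 7 — Complex power: S = V·I* = 18.14 + j9.725 VA.
Step 8 — Real power: P = Re(S) = 18.14 W.
Step 9 — Reactive power: Q = Im(S) = 9.725 VAR.
Step 10 — Apparent power: |S| = 20.58 VA.
Step 11 — Power factor: PF = P/|S| = 0.8813 (lagging).

(a) P = 18.14 W  (b) Q = 9.725 VAR  (c) S = 20.58 VA  (d) PF = 0.8813 (lagging)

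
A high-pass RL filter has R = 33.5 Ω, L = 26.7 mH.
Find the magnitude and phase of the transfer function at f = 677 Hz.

Step 1 — Angular frequency: ω = 2π·677 = 4254 rad/s.
Step 2 — Transfer function: H(jω) = jωL/(R + jωL).
Step 3 — Numerator jωL = j·113.6; denominator R + jωL = 33.5 + j113.6.
Step 4 — H = 0.92 + j0.2714.
Step 5 — Magnitude: |H| = 0.9591 (-0.4 dB); phase: φ = 16.4°.

|H| = 0.9591 (-0.4 dB), φ = 16.4°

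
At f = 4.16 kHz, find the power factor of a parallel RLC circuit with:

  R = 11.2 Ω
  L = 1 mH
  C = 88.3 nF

Step 1 — Angular frequency: ω = 2π·f = 2π·4160 = 2.614e+04 rad/s.
Step 2 — Component impedances:
  R: Z = R = 11.2 Ω
  L: Z = jωL = j·2.614e+04·0.001 = 0 + j26.14 Ω
  C: Z = 1/(jωC) = -j/(ω·C) = 0 - j433.3 Ω
Step 3 — Parallel combination: 1/Z_total = 1/R + 1/L + 1/C; Z_total = 9.638 + j3.881 Ω = 10.39∠21.9° Ω.
Step 4 — Power factor: PF = cos(φ) = Re(Z)/|Z| = 9.638/10.39 = 0.9276.
Step 5 — Type: Im(Z) = 3.881 ⇒ lagging (phase φ = 21.9°).

PF = 0.9276 (lagging, φ = 21.9°)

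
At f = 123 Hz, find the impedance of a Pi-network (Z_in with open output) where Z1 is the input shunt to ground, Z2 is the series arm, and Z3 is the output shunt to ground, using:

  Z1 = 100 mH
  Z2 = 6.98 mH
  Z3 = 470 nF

Step 1 — Angular frequency: ω = 2π·f = 2π·123 = 772.8 rad/s.
Step 2 — Component impedances:
  Z1: Z = jωL = j·772.8·0.1 = 0 + j77.28 Ω
  Z2: Z = jωL = j·772.8·0.00698 = 0 + j5.394 Ω
  Z3: Z = 1/(jωC) = -j/(ω·C) = 0 - j2753 Ω
Step 3 — With open output, the series arm Z2 and the output shunt Z3 appear in series to ground: Z2 + Z3 = 0 - j2748 Ω.
Step 4 — Parallel with input shunt Z1: Z_in = Z1 || (Z2 + Z3) = 0 + j79.52 Ω = 79.52∠90.0° Ω.

Z = 0 + j79.52 Ω = 79.52∠90.0° Ω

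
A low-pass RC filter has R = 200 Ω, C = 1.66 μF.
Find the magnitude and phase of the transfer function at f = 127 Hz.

Step 1 — Angular frequency: ω = 2π·127 = 798 rad/s.
Step 2 — Transfer function: H(jω) = 1/(1 + jωRC).
Step 3 — Denominator: 1 + jωRC = 1 + j·798·200·1.66e-06 = 1 + j0.2649.
Step 4 — H = 0.9344 - j0.2475.
Step 5 — Magnitude: |H| = 0.9667 (-0.3 dB); phase: φ = -14.8°.

|H| = 0.9667 (-0.3 dB), φ = -14.8°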